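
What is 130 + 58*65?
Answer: 3900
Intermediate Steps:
130 + 58*65 = 130 + 3770 = 3900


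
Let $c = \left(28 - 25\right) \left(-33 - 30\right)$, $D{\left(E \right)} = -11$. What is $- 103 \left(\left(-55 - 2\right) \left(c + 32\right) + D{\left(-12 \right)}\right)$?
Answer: $-920614$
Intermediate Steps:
$c = -189$ ($c = 3 \left(-63\right) = -189$)
$- 103 \left(\left(-55 - 2\right) \left(c + 32\right) + D{\left(-12 \right)}\right) = - 103 \left(\left(-55 - 2\right) \left(-189 + 32\right) - 11\right) = - 103 \left(\left(-57\right) \left(-157\right) - 11\right) = - 103 \left(8949 - 11\right) = \left(-103\right) 8938 = -920614$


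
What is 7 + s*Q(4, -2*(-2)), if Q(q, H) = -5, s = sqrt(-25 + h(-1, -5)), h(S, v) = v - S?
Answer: 7 - 5*I*sqrt(29) ≈ 7.0 - 26.926*I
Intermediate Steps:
s = I*sqrt(29) (s = sqrt(-25 + (-5 - 1*(-1))) = sqrt(-25 + (-5 + 1)) = sqrt(-25 - 4) = sqrt(-29) = I*sqrt(29) ≈ 5.3852*I)
7 + s*Q(4, -2*(-2)) = 7 + (I*sqrt(29))*(-5) = 7 - 5*I*sqrt(29)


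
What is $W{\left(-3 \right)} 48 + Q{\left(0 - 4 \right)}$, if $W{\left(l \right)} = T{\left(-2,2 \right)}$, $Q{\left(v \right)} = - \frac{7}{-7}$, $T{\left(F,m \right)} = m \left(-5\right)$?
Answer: $-479$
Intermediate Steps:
$T{\left(F,m \right)} = - 5 m$
$Q{\left(v \right)} = 1$ ($Q{\left(v \right)} = \left(-7\right) \left(- \frac{1}{7}\right) = 1$)
$W{\left(l \right)} = -10$ ($W{\left(l \right)} = \left(-5\right) 2 = -10$)
$W{\left(-3 \right)} 48 + Q{\left(0 - 4 \right)} = \left(-10\right) 48 + 1 = -480 + 1 = -479$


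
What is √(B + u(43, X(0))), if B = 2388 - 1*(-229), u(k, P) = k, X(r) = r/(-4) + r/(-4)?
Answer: 2*√665 ≈ 51.575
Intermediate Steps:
X(r) = -r/2 (X(r) = r*(-¼) + r*(-¼) = -r/4 - r/4 = -r/2)
B = 2617 (B = 2388 + 229 = 2617)
√(B + u(43, X(0))) = √(2617 + 43) = √2660 = 2*√665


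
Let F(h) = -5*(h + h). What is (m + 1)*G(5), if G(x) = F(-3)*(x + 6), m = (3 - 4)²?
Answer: 660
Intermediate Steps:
m = 1 (m = (-1)² = 1)
F(h) = -10*h
G(x) = 180 + 30*x (G(x) = (-10*(-3))*(x + 6) = 30*(6 + x) = 180 + 30*x)
(m + 1)*G(5) = (1 + 1)*(180 + 30*5) = 2*(180 + 150) = 2*330 = 660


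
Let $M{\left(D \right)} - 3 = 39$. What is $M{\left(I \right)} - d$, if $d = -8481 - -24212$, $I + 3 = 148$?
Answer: $-15689$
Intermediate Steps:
$I = 145$ ($I = -3 + 148 = 145$)
$M{\left(D \right)} = 42$ ($M{\left(D \right)} = 3 + 39 = 42$)
$d = 15731$ ($d = -8481 + 24212 = 15731$)
$M{\left(I \right)} - d = 42 - 15731 = -15689$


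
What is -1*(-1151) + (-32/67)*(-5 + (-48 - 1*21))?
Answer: 79485/67 ≈ 1186.3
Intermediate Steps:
-1*(-1151) + (-32/67)*(-5 + (-48 - 1*21)) = 1151 + (-32*1/67)*(-5 + (-48 - 21)) = 1151 - 32*(-5 - 69)/67 = 1151 - 32/67*(-74) = 1151 + 2368/67 = 79485/67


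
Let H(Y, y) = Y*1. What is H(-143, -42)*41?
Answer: -5863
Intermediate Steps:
H(Y, y) = Y
H(-143, -42)*41 = -143*41 = -5863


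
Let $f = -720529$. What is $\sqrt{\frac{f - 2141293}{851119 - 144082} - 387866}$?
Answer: $\frac{4 i \sqrt{12118546784526123}}{707037} \approx 622.79 i$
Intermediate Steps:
$\sqrt{\frac{f - 2141293}{851119 - 144082} - 387866} = \sqrt{\frac{-720529 - 2141293}{851119 - 144082} - 387866} = \sqrt{- \frac{2861822}{707037} - 387866} = \sqrt{- \frac{274238474864}{707037}} = \frac{4 i \sqrt{12118546784526123}}{707037}$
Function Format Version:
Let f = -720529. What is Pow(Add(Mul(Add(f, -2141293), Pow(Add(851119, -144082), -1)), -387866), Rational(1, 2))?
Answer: Mul(Rational(4, 707037), I, Pow(12118546784526123, Rational(1, 2))) ≈ Mul(622.79, I)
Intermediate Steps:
Pow(Add(Mul(Add(f, -2141293), Pow(Add(851119, -144082), -1)), -387866), Rational(1, 2)) = Pow(Add(Mul(Add(-720529, -2141293), Pow(Add(851119, -144082), -1)), -387866), Rational(1, 2)) = Pow(Add(Mul(-2861822, Pow(707037, -1)), -387866), Rational(1, 2)) = Pow(Add(Mul(-2861822, Rational(1, 707037)), -387866), Rational(1, 2)) = Pow(Add(Rational(-2861822, 707037), -387866), Rational(1, 2)) = Pow(Rational(-274238474864, 707037), Rational(1, 2)) = Mul(Rational(4, 707037), I, Pow(12118546784526123, Rational(1, 2)))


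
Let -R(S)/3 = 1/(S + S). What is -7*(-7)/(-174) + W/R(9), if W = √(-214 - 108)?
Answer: -49/174 - 6*I*√322 ≈ -0.28161 - 107.67*I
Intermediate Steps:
R(S) = -3/(2*S) (R(S) = -3/(S + S) = -3*1/(2*S) = -3/(2*S))
W = I*√322 (W = √(-322) = I*√322 ≈ 17.944*I)
-7*(-7)/(-174) + W/R(9) = -7*(-7)/(-174) + (I*√322)/((-3/2/9)) = 49*(-1/174) + (I*√322)/((-3/2*⅑)) = -49/174 + (I*√322)/(-⅙) = -49/174 + (I*√322)*(-6) = -49/174 - 6*I*√322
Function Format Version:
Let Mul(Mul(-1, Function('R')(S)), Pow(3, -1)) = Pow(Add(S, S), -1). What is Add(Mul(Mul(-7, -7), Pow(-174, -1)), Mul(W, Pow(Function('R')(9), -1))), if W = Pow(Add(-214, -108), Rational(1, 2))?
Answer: Add(Rational(-49, 174), Mul(-6, I, Pow(322, Rational(1, 2)))) ≈ Add(-0.28161, Mul(-107.67, I))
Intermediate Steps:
Function('R')(S) = Mul(Rational(-3, 2), Pow(S, -1)) (Function('R')(S) = Mul(-3, Pow(Add(S, S), -1)) = Mul(-3, Pow(Mul(2, S), -1)) = Mul(-3, Mul(Rational(1, 2), Pow(S, -1))) = Mul(Rational(-3, 2), Pow(S, -1)))
W = Mul(I, Pow(322, Rational(1, 2))) (W = Pow(-322, Rational(1, 2)) = Mul(I, Pow(322, Rational(1, 2))) ≈ Mul(17.944, I))
Add(Mul(Mul(-7, -7), Pow(-174, -1)), Mul(W, Pow(Function('R')(9), -1))) = Add(Mul(Mul(-7, -7), Pow(-174, -1)), Mul(Mul(I, Pow(322, Rational(1, 2))), Pow(Mul(Rational(-3, 2), Pow(9, -1)), -1))) = Add(Mul(49, Rational(-1, 174)), Mul(Mul(I, Pow(322, Rational(1, 2))), Pow(Mul(Rational(-3, 2), Rational(1, 9)), -1))) = Add(Rational(-49, 174), Mul(Mul(I, Pow(322, Rational(1, 2))), Pow(Rational(-1, 6), -1))) = Add(Rational(-49, 174), Mul(Mul(I, Pow(322, Rational(1, 2))), -6)) = Add(Rational(-49, 174), Mul(-6, I, Pow(322, Rational(1, 2))))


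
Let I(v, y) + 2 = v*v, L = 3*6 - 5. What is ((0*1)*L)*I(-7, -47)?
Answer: 0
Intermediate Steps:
L = 13 (L = 18 - 5 = 13)
I(v, y) = -2 + v**2 (I(v, y) = -2 + v*v = -2 + v**2)
((0*1)*L)*I(-7, -47) = ((0*1)*13)*(-2 + (-7)**2) = (0*13)*(-2 + 49) = 0*47 = 0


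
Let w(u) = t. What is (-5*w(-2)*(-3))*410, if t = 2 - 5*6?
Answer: -172200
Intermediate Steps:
t = -28 (t = 2 - 30 = -28)
w(u) = -28
(-5*w(-2)*(-3))*410 = (-5*(-28)*(-3))*410 = (140*(-3))*410 = -420*410 = -172200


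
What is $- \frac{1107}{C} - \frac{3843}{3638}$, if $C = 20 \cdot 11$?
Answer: $- \frac{2436363}{400180} \approx -6.0882$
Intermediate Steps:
$C = 220$
$- \frac{1107}{C} - \frac{3843}{3638} = - \frac{1107}{220} - \frac{3843}{3638} = - \frac{2436363}{400180}$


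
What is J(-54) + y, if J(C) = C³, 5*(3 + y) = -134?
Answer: -787469/5 ≈ -1.5749e+5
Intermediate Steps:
y = -149/5 (y = -3 + (⅕)*(-134) = -3 - 134/5 = -149/5 ≈ -29.800)
J(-54) + y = (-54)³ - 149/5 = -157464 - 149/5 = -787469/5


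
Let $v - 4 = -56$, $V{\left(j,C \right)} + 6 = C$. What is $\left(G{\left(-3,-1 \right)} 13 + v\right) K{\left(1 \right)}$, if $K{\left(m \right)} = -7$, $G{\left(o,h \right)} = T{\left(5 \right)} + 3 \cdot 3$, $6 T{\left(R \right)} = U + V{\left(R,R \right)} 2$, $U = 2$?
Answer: $-455$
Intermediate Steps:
$V{\left(j,C \right)} = -6 + C$
$T{\left(R \right)} = - \frac{5}{3} + \frac{R}{3}$ ($T{\left(R \right)} = \frac{2 + \left(-6 + R\right) 2}{6} = \frac{2 + \left(-12 + 2 R\right)}{6} = \frac{-10 + 2 R}{6} = - \frac{5}{3} + \frac{R}{3}$)
$G{\left(o,h \right)} = 9$ ($G{\left(o,h \right)} = \left(- \frac{5}{3} + \frac{1}{3} \cdot 5\right) + 3 \cdot 3 = \left(- \frac{5}{3} + \frac{5}{3}\right) + 9 = 0 + 9 = 9$)
$v = -52$ ($v = 4 - 56 = -52$)
$\left(G{\left(-3,-1 \right)} 13 + v\right) K{\left(1 \right)} = \left(9 \cdot 13 - 52\right) \left(-7\right) = \left(117 - 52\right) \left(-7\right) = 65 \left(-7\right) = -455$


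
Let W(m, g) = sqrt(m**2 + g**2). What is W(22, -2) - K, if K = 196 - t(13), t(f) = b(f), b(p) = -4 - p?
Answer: -213 + 2*sqrt(122) ≈ -190.91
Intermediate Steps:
t(f) = -4 - f
W(m, g) = sqrt(g**2 + m**2)
K = 213 (K = 196 - (-4 - 1*13) = 196 - (-4 - 13) = 196 - 1*(-17) = 196 + 17 = 213)
W(22, -2) - K = sqrt((-2)**2 + 22**2) - 1*213 = sqrt(4 + 484) - 213 = sqrt(488) - 213 = 2*sqrt(122) - 213 = -213 + 2*sqrt(122)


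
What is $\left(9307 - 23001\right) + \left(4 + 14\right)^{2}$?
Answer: $-13370$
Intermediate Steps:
$\left(9307 - 23001\right) + \left(4 + 14\right)^{2} = -13694 + 18^{2} = -13694 + 324 = -13370$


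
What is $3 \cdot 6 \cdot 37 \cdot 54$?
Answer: $35964$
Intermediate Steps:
$3 \cdot 6 \cdot 37 \cdot 54 = 18 \cdot 37 \cdot 54 = 666 \cdot 54 = 35964$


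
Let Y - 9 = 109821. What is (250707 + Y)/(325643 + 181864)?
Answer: 120179/169169 ≈ 0.71041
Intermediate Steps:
Y = 109830 (Y = 9 + 109821 = 109830)
(250707 + Y)/(325643 + 181864) = (250707 + 109830)/(325643 + 181864) = 360537/507507 = 360537*(1/507507) = 120179/169169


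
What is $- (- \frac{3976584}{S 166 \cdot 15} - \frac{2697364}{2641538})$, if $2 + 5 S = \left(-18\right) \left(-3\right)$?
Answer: $\frac{2138784119}{13836017} \approx 154.58$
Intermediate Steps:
$S = \frac{52}{5}$ ($S = - \frac{2}{5} + \frac{\left(-18\right) \left(-3\right)}{5} = - \frac{2}{5} + \frac{1}{5} \cdot 54 = - \frac{2}{5} + \frac{54}{5} = \frac{52}{5} \approx 10.4$)
$- (- \frac{3976584}{S 166 \cdot 15} - \frac{2697364}{2641538}) = - (- \frac{3976584}{\frac{52}{5} \cdot 166 \cdot 15} - \frac{2697364}{2641538}) = - (- \frac{3976584}{\frac{8632}{5} \cdot 15} - \frac{13094}{12823}) = - (- \frac{3976584}{25896} - \frac{13094}{12823}) = - (\left(-3976584\right) \frac{1}{25896} - \frac{13094}{12823}) = - (- \frac{165691}{1079} - \frac{13094}{12823}) = \left(-1\right) \left(- \frac{2138784119}{13836017}\right) = \frac{2138784119}{13836017}$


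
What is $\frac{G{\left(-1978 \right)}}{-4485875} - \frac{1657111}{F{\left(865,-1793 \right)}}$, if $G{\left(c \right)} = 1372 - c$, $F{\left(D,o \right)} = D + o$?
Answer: $\frac{297343587933}{166515680} \approx 1785.7$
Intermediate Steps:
$\frac{G{\left(-1978 \right)}}{-4485875} - \frac{1657111}{F{\left(865,-1793 \right)}} = \frac{1372 - -1978}{-4485875} - \frac{1657111}{865 - 1793} = \left(1372 + 1978\right) \left(- \frac{1}{4485875}\right) - \frac{1657111}{-928} = 3350 \left(- \frac{1}{4485875}\right) - - \frac{1657111}{928} = - \frac{134}{179435} + \frac{1657111}{928} = \frac{297343587933}{166515680}$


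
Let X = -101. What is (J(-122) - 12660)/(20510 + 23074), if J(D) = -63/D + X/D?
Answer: -386089/1329312 ≈ -0.29044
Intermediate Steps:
J(D) = -164/D (J(D) = -63/D - 101/D = -164/D)
(J(-122) - 12660)/(20510 + 23074) = (-164/(-122) - 12660)/(20510 + 23074) = (-164*(-1/122) - 12660)/43584 = (82/61 - 12660)*(1/43584) = -772178/61*1/43584 = -386089/1329312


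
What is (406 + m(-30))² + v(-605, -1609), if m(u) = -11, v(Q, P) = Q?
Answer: 155420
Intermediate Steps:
(406 + m(-30))² + v(-605, -1609) = (406 - 11)² - 605 = 395² - 605 = 156025 - 605 = 155420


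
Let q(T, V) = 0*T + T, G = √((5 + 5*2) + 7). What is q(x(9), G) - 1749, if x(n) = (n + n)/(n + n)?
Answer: -1748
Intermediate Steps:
x(n) = 1 (x(n) = (2*n)/((2*n)) = (2*n)*(1/(2*n)) = 1)
G = √22 (G = √((5 + 10) + 7) = √(15 + 7) = √22 ≈ 4.6904)
q(T, V) = T (q(T, V) = 0 + T = T)
q(x(9), G) - 1749 = 1 - 1749 = -1748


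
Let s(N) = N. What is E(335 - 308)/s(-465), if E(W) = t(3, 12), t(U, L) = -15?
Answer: 1/31 ≈ 0.032258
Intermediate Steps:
E(W) = -15
E(335 - 308)/s(-465) = -15/(-465) = -15*(-1/465) = 1/31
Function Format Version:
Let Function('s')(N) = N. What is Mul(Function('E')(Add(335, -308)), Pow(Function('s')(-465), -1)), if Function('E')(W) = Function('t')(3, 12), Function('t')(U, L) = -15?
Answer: Rational(1, 31) ≈ 0.032258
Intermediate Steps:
Function('E')(W) = -15
Mul(Function('E')(Add(335, -308)), Pow(Function('s')(-465), -1)) = Mul(-15, Pow(-465, -1)) = Mul(-15, Rational(-1, 465)) = Rational(1, 31)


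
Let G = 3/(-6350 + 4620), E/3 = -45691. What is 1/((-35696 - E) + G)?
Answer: 1730/175382207 ≈ 9.8642e-6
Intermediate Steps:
E = -137073 (E = 3*(-45691) = -137073)
G = -3/1730 (G = 3/(-1730) = 3*(-1/1730) = -3/1730 ≈ -0.0017341)
1/((-35696 - E) + G) = 1/((-35696 - 1*(-137073)) - 3/1730) = 1/((-35696 + 137073) - 3/1730) = 1/(101377 - 3/1730) = 1/(175382207/1730) = 1730/175382207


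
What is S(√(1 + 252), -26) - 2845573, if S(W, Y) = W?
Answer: -2845573 + √253 ≈ -2.8456e+6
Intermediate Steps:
S(√(1 + 252), -26) - 2845573 = √(1 + 252) - 2845573 = √253 - 2845573 = -2845573 + √253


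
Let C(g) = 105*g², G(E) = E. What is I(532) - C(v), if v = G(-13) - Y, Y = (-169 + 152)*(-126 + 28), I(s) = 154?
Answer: -295999151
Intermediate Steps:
Y = 1666 (Y = -17*(-98) = 1666)
v = -1679 (v = -13 - 1*1666 = -13 - 1666 = -1679)
I(532) - C(v) = 154 - 105*(-1679)² = 154 - 105*2819041 = 154 - 1*295999305 = 154 - 295999305 = -295999151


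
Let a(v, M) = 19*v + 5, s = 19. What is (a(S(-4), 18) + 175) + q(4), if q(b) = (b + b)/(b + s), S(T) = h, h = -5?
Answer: 1963/23 ≈ 85.348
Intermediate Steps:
S(T) = -5
q(b) = 2*b/(19 + b) (q(b) = (b + b)/(b + 19) = (2*b)/(19 + b) = 2*b/(19 + b))
a(v, M) = 5 + 19*v
(a(S(-4), 18) + 175) + q(4) = ((5 + 19*(-5)) + 175) + 2*4/(19 + 4) = ((5 - 95) + 175) + 2*4/23 = (-90 + 175) + 2*4*(1/23) = 85 + 8/23 = 1963/23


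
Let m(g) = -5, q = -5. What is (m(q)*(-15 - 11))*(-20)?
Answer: -2600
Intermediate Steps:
(m(q)*(-15 - 11))*(-20) = -5*(-15 - 11)*(-20) = -5*(-26)*(-20) = 130*(-20) = -2600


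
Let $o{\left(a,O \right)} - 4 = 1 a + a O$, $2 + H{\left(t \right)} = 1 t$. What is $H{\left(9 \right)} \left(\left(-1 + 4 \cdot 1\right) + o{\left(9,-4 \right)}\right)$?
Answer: $-140$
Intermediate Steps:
$H{\left(t \right)} = -2 + t$ ($H{\left(t \right)} = -2 + 1 t = -2 + t$)
$o{\left(a,O \right)} = 4 + a + O a$ ($o{\left(a,O \right)} = 4 + \left(1 a + a O\right) = 4 + \left(a + O a\right) = 4 + a + O a$)
$H{\left(9 \right)} \left(\left(-1 + 4 \cdot 1\right) + o{\left(9,-4 \right)}\right) = \left(-2 + 9\right) \left(\left(-1 + 4 \cdot 1\right) + \left(4 + 9 - 36\right)\right) = 7 \left(\left(-1 + 4\right) + \left(4 + 9 - 36\right)\right) = 7 \left(3 - 23\right) = 7 \left(-20\right) = -140$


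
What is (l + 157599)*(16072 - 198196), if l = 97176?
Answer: -46400642100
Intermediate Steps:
(l + 157599)*(16072 - 198196) = (97176 + 157599)*(16072 - 198196) = 254775*(-182124) = -46400642100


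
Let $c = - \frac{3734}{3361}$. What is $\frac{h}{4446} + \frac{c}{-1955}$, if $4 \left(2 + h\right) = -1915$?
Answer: $- \frac{4189718803}{38951435640} \approx -0.10756$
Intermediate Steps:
$h = - \frac{1923}{4}$ ($h = -2 + \frac{1}{4} \left(-1915\right) = -2 - \frac{1915}{4} = - \frac{1923}{4} \approx -480.75$)
$c = - \frac{3734}{3361}$ ($c = \left(-3734\right) \frac{1}{3361} = - \frac{3734}{3361} \approx -1.111$)
$\frac{h}{4446} + \frac{c}{-1955} = - \frac{1923}{4 \cdot 4446} - \frac{3734}{3361 \left(-1955\right)} = \left(- \frac{1923}{4}\right) \frac{1}{4446} - - \frac{3734}{6570755} = - \frac{641}{5928} + \frac{3734}{6570755} = - \frac{4189718803}{38951435640}$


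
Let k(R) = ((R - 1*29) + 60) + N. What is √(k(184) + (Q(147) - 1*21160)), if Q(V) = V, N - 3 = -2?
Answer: I*√20797 ≈ 144.21*I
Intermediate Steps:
N = 1 (N = 3 - 2 = 1)
k(R) = 32 + R (k(R) = ((R - 1*29) + 60) + 1 = ((R - 29) + 60) + 1 = ((-29 + R) + 60) + 1 = (31 + R) + 1 = 32 + R)
√(k(184) + (Q(147) - 1*21160)) = √((32 + 184) + (147 - 1*21160)) = √(216 + (147 - 21160)) = √(216 - 21013) = √(-20797) = I*√20797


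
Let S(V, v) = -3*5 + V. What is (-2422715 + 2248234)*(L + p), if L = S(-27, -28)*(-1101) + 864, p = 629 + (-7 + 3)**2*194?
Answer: -8870439559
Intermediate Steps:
S(V, v) = -15 + V
p = 3733 (p = 629 + (-4)**2*194 = 629 + 16*194 = 629 + 3104 = 3733)
L = 47106 (L = (-15 - 27)*(-1101) + 864 = -42*(-1101) + 864 = 46242 + 864 = 47106)
(-2422715 + 2248234)*(L + p) = (-2422715 + 2248234)*(47106 + 3733) = -174481*50839 = -8870439559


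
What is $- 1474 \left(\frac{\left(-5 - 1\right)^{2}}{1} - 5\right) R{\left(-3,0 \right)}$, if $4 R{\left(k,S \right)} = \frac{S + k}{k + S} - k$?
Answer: $-45694$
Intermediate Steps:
$R{\left(k,S \right)} = \frac{1}{4} - \frac{k}{4}$ ($R{\left(k,S \right)} = \frac{\frac{S + k}{k + S} - k}{4} = \frac{\frac{S + k}{S + k} - k}{4} = \frac{1 - k}{4} = \frac{1}{4} - \frac{k}{4}$)
$- 1474 \left(\frac{\left(-5 - 1\right)^{2}}{1} - 5\right) R{\left(-3,0 \right)} = - 1474 \left(\frac{\left(-5 - 1\right)^{2}}{1} - 5\right) \left(\frac{1}{4} - - \frac{3}{4}\right) = - 1474 \left(\left(-6\right)^{2} \cdot 1 - 5\right) \left(\frac{1}{4} + \frac{3}{4}\right) = - 1474 \left(36 \cdot 1 - 5\right) 1 = - 1474 \left(36 - 5\right) 1 = - 1474 \cdot 31 \cdot 1 = \left(-1474\right) 31 = -45694$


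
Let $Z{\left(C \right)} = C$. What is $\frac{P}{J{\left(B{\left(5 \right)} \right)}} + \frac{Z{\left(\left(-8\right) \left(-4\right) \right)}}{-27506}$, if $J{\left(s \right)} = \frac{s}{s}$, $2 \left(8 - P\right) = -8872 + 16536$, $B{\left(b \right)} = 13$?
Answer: $- \frac{52591488}{13753} \approx -3824.0$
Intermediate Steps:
$P = -3824$ ($P = 8 - \frac{-8872 + 16536}{2} = 8 - 3832 = -3824$)
$J{\left(s \right)} = 1$
$\frac{P}{J{\left(B{\left(5 \right)} \right)}} + \frac{Z{\left(\left(-8\right) \left(-4\right) \right)}}{-27506} = - \frac{3824}{1} + \frac{\left(-8\right) \left(-4\right)}{-27506} = \left(-3824\right) 1 + 32 \left(- \frac{1}{27506}\right) = -3824 - \frac{16}{13753} = - \frac{52591488}{13753}$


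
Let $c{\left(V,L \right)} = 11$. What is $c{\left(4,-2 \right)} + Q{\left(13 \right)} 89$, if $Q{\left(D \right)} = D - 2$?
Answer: $990$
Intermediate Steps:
$Q{\left(D \right)} = -2 + D$
$c{\left(4,-2 \right)} + Q{\left(13 \right)} 89 = 11 + \left(-2 + 13\right) 89 = 11 + 11 \cdot 89 = 11 + 979 = 990$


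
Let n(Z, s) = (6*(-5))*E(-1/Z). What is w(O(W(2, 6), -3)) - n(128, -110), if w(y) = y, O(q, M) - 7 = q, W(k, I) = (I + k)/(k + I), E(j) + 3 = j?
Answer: -5263/64 ≈ -82.234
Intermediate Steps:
E(j) = -3 + j
W(k, I) = 1 (W(k, I) = (I + k)/(I + k) = 1)
O(q, M) = 7 + q
n(Z, s) = 90 + 30/Z (n(Z, s) = (6*(-5))*(-3 - 1/Z) = -30*(-3 - 1/Z) = 90 + 30/Z)
w(O(W(2, 6), -3)) - n(128, -110) = (7 + 1) - (90 + 30/128) = 8 - (90 + 30*(1/128)) = 8 - (90 + 15/64) = 8 - 1*5775/64 = 8 - 5775/64 = -5263/64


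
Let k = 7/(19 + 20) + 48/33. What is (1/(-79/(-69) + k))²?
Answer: 10817521/83539600 ≈ 0.12949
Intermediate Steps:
k = 701/429 (k = 7/39 + 48*(1/33) = 7*(1/39) + 16/11 = 7/39 + 16/11 = 701/429 ≈ 1.6340)
(1/(-79/(-69) + k))² = (1/(-79/(-69) + 701/429))² = (1/(-79*(-1/69) + 701/429))² = (1/(79/69 + 701/429))² = (1/(9140/3289))² = (3289/9140)² = 10817521/83539600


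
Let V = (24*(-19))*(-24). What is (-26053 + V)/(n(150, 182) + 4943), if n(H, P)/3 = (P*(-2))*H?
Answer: 15109/158857 ≈ 0.095111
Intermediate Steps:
n(H, P) = -6*H*P (n(H, P) = 3*((P*(-2))*H) = 3*((-2*P)*H) = 3*(-2*H*P) = -6*H*P)
V = 10944 (V = -456*(-24) = 10944)
(-26053 + V)/(n(150, 182) + 4943) = (-26053 + 10944)/(-6*150*182 + 4943) = -15109/(-163800 + 4943) = -15109/(-158857) = -15109*(-1/158857) = 15109/158857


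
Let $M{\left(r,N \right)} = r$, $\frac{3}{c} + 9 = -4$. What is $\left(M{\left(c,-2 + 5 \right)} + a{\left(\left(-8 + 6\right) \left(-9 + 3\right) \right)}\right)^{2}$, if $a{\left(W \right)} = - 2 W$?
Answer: $\frac{99225}{169} \approx 587.13$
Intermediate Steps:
$c = - \frac{3}{13}$ ($c = \frac{3}{-9 - 4} = \frac{3}{-13} = 3 \left(- \frac{1}{13}\right) = - \frac{3}{13} \approx -0.23077$)
$\left(M{\left(c,-2 + 5 \right)} + a{\left(\left(-8 + 6\right) \left(-9 + 3\right) \right)}\right)^{2} = \left(- \frac{3}{13} - 2 \left(-8 + 6\right) \left(-9 + 3\right)\right)^{2} = \left(- \frac{3}{13} - 2 \left(\left(-2\right) \left(-6\right)\right)\right)^{2} = \left(- \frac{3}{13} - 24\right)^{2} = \left(- \frac{315}{13}\right)^{2} = \frac{99225}{169}$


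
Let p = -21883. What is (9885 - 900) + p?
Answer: -12898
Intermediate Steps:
(9885 - 900) + p = (9885 - 900) - 21883 = 8985 - 21883 = -12898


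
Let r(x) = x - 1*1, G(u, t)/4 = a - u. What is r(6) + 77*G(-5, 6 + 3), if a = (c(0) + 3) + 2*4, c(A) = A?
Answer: 4933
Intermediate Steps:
a = 11 (a = (0 + 3) + 2*4 = 3 + 8 = 11)
G(u, t) = 44 - 4*u (G(u, t) = 4*(11 - u) = 44 - 4*u)
r(x) = -1 + x (r(x) = x - 1 = -1 + x)
r(6) + 77*G(-5, 6 + 3) = (-1 + 6) + 77*(44 - 4*(-5)) = 5 + 77*(44 + 20) = 5 + 77*64 = 5 + 4928 = 4933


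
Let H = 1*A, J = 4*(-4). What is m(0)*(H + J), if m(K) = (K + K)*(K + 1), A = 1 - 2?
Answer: 0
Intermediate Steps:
J = -16
A = -1
m(K) = 2*K*(1 + K) (m(K) = (2*K)*(1 + K) = 2*K*(1 + K))
H = -1 (H = 1*(-1) = -1)
m(0)*(H + J) = (2*0*(1 + 0))*(-1 - 16) = (2*0*1)*(-17) = 0*(-17) = 0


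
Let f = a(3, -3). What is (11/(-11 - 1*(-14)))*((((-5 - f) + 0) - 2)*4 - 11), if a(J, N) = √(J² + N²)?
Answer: -143 - 44*√2 ≈ -205.23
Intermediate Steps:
f = 3*√2 (f = √(3² + (-3)²) = √(9 + 9) = √18 = 3*√2 ≈ 4.2426)
(11/(-11 - 1*(-14)))*((((-5 - f) + 0) - 2)*4 - 11) = (11/(-11 - 1*(-14)))*((((-5 - 3*√2) + 0) - 2)*4 - 11) = (11/(-11 + 14))*((((-5 - 3*√2) + 0) - 2)*4 - 11) = (11/3)*(((-5 - 3*√2) - 2)*4 - 11) = (11*(⅓))*((-7 - 3*√2)*4 - 11) = 11*((-28 - 12*√2) - 11)/3 = 11*(-39 - 12*√2)/3 = -143 - 44*√2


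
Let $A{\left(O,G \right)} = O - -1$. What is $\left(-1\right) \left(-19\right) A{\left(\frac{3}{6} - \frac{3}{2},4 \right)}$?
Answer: $0$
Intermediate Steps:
$A{\left(O,G \right)} = 1 + O$ ($A{\left(O,G \right)} = O + 1 = 1 + O$)
$\left(-1\right) \left(-19\right) A{\left(\frac{3}{6} - \frac{3}{2},4 \right)} = \left(-1\right) \left(-19\right) \left(1 + \left(\frac{3}{6} - \frac{3}{2}\right)\right) = 19 \left(1 + \left(3 \cdot \frac{1}{6} - \frac{3}{2}\right)\right) = 19 \left(1 + \left(\frac{1}{2} - \frac{3}{2}\right)\right) = 19 \left(1 - 1\right) = 19 \cdot 0 = 0$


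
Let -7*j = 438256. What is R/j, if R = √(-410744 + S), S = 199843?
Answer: -I*√210901/62608 ≈ -0.0073352*I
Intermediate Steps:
j = -62608 (j = -⅐*438256 = -62608)
R = I*√210901 (R = √(-410744 + 199843) = √(-210901) = I*√210901 ≈ 459.24*I)
R/j = (I*√210901)/(-62608) = (I*√210901)*(-1/62608) = -I*√210901/62608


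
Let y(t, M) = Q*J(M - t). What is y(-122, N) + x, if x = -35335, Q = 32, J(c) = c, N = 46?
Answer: -29959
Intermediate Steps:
y(t, M) = -32*t + 32*M (y(t, M) = 32*(M - t) = -32*t + 32*M)
y(-122, N) + x = (-32*(-122) + 32*46) - 35335 = (3904 + 1472) - 35335 = 5376 - 35335 = -29959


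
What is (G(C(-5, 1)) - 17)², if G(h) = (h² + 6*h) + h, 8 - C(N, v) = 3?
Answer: 1849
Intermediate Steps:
C(N, v) = 5 (C(N, v) = 8 - 1*3 = 8 - 3 = 5)
G(h) = h² + 7*h
(G(C(-5, 1)) - 17)² = (5*(7 + 5) - 17)² = (5*12 - 17)² = (60 - 17)² = 43² = 1849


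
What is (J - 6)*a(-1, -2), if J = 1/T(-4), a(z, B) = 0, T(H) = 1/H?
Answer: 0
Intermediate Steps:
T(H) = 1/H
J = -4 (J = 1/(1/(-4)) = 1/(-¼) = -4)
(J - 6)*a(-1, -2) = (-4 - 6)*0 = -10*0 = 0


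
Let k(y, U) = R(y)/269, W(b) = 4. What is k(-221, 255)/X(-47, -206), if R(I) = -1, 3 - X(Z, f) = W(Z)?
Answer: 1/269 ≈ 0.0037175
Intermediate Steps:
X(Z, f) = -1 (X(Z, f) = 3 - 1*4 = 3 - 4 = -1)
k(y, U) = -1/269
k(-221, 255)/X(-47, -206) = -1/269/(-1) = -1/269*(-1) = 1/269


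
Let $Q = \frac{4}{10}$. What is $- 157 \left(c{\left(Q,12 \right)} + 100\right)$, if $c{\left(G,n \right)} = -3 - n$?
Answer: $-13345$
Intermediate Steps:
$Q = \frac{2}{5}$ ($Q = 4 \cdot \frac{1}{10} = \frac{2}{5} \approx 0.4$)
$- 157 \left(c{\left(Q,12 \right)} + 100\right) = - 157 \left(\left(-3 - 12\right) + 100\right) = - 157 \left(-15 + 100\right) = \left(-157\right) 85 = -13345$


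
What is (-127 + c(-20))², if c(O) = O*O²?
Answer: 66048129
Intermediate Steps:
c(O) = O³
(-127 + c(-20))² = (-127 + (-20)³)² = (-127 - 8000)² = (-8127)² = 66048129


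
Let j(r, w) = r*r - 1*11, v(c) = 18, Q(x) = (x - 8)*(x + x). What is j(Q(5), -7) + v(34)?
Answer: 907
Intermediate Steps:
Q(x) = 2*x*(-8 + x) (Q(x) = (-8 + x)*(2*x) = 2*x*(-8 + x))
j(r, w) = -11 + r² (j(r, w) = r² - 11 = -11 + r²)
j(Q(5), -7) + v(34) = (-11 + (2*5*(-8 + 5))²) + 18 = (-11 + (2*5*(-3))²) + 18 = (-11 + (-30)²) + 18 = (-11 + 900) + 18 = 889 + 18 = 907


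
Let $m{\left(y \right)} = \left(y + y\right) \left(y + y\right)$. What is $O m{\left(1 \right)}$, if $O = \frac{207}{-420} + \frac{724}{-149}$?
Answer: $- \frac{111641}{5215} \approx -21.408$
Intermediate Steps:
$m{\left(y \right)} = 4 y^{2}$ ($m{\left(y \right)} = 2 y 2 y = 4 y^{2}$)
$O = - \frac{111641}{20860}$ ($O = 207 \left(- \frac{1}{420}\right) + 724 \left(- \frac{1}{149}\right) = - \frac{69}{140} - \frac{724}{149} = - \frac{111641}{20860} \approx -5.3519$)
$O m{\left(1 \right)} = - \frac{111641 \cdot 4 \cdot 1^{2}}{20860} = - \frac{111641 \cdot 4 \cdot 1}{20860} = \left(- \frac{111641}{20860}\right) 4 = - \frac{111641}{5215}$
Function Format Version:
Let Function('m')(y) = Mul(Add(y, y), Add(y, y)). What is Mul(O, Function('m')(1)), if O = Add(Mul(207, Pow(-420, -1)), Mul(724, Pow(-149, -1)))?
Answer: Rational(-111641, 5215) ≈ -21.408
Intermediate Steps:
Function('m')(y) = Mul(4, Pow(y, 2)) (Function('m')(y) = Mul(Mul(2, y), Mul(2, y)) = Mul(4, Pow(y, 2)))
O = Rational(-111641, 20860) (O = Add(Mul(207, Rational(-1, 420)), Mul(724, Rational(-1, 149))) = Add(Rational(-69, 140), Rational(-724, 149)) = Rational(-111641, 20860) ≈ -5.3519)
Mul(O, Function('m')(1)) = Mul(Rational(-111641, 20860), Mul(4, Pow(1, 2))) = Mul(Rational(-111641, 20860), Mul(4, 1)) = Mul(Rational(-111641, 20860), 4) = Rational(-111641, 5215)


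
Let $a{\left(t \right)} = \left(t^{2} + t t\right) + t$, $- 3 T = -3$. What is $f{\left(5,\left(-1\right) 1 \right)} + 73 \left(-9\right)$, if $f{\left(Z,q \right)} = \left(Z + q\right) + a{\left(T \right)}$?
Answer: $-650$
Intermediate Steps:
$T = 1$ ($T = \left(- \frac{1}{3}\right) \left(-3\right) = 1$)
$a{\left(t \right)} = t + 2 t^{2}$ ($a{\left(t \right)} = \left(t^{2} + t^{2}\right) + t = 2 t^{2} + t = t + 2 t^{2}$)
$f{\left(Z,q \right)} = 3 + Z + q$ ($f{\left(Z,q \right)} = \left(Z + q\right) + 1 \left(1 + 2 \cdot 1\right) = \left(Z + q\right) + 1 \left(1 + 2\right) = \left(Z + q\right) + 1 \cdot 3 = \left(Z + q\right) + 3 = 3 + Z + q$)
$f{\left(5,\left(-1\right) 1 \right)} + 73 \left(-9\right) = \left(3 + 5 - 1\right) + 73 \left(-9\right) = \left(3 + 5 - 1\right) - 657 = 7 - 657 = -650$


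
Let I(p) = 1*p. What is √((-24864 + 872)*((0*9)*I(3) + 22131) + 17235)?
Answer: 3*I*√58994413 ≈ 23042.0*I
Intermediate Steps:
I(p) = p
√((-24864 + 872)*((0*9)*I(3) + 22131) + 17235) = √((-24864 + 872)*((0*9)*3 + 22131) + 17235) = √(-23992*(0*3 + 22131) + 17235) = √(-23992*(0 + 22131) + 17235) = √(-23992*22131 + 17235) = √(-530966952 + 17235) = √(-530949717) = 3*I*√58994413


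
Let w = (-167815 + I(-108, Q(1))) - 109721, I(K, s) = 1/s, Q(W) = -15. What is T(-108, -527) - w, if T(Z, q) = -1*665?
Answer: 4153066/15 ≈ 2.7687e+5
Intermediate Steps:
T(Z, q) = -665
w = -4163041/15 (w = (-167815 + 1/(-15)) - 109721 = (-167815 - 1/15) - 109721 = -2517226/15 - 109721 = -4163041/15 ≈ -2.7754e+5)
T(-108, -527) - w = -665 - 1*(-4163041/15) = -665 + 4163041/15 = 4153066/15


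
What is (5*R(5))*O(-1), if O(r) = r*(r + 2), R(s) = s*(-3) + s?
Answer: 50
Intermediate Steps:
R(s) = -2*s (R(s) = -3*s + s = -2*s)
O(r) = r*(2 + r)
(5*R(5))*O(-1) = (5*(-2*5))*(-(2 - 1)) = (5*(-10))*(-1*1) = -50*(-1) = 50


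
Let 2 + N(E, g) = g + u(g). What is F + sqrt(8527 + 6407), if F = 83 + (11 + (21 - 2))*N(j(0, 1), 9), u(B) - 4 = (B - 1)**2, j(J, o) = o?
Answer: 2333 + sqrt(14934) ≈ 2455.2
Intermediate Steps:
u(B) = 4 + (-1 + B)**2 (u(B) = 4 + (B - 1)**2 = 4 + (-1 + B)**2)
N(E, g) = 2 + g + (-1 + g)**2 (N(E, g) = -2 + (g + (4 + (-1 + g)**2)) = -2 + (4 + g + (-1 + g)**2) = 2 + g + (-1 + g)**2)
F = 2333 (F = 83 + (11 + (21 - 2))*(3 + 9**2 - 1*9) = 83 + (11 + 19)*(3 + 81 - 9) = 83 + 30*75 = 83 + 2250 = 2333)
F + sqrt(8527 + 6407) = 2333 + sqrt(8527 + 6407) = 2333 + sqrt(14934)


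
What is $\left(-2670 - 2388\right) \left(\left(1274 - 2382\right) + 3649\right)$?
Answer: $-12852378$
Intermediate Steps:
$\left(-2670 - 2388\right) \left(\left(1274 - 2382\right) + 3649\right) = - 5058 \left(-1108 + 3649\right) = \left(-5058\right) 2541 = -12852378$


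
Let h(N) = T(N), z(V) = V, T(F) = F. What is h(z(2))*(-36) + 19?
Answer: -53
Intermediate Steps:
h(N) = N
h(z(2))*(-36) + 19 = 2*(-36) + 19 = -72 + 19 = -53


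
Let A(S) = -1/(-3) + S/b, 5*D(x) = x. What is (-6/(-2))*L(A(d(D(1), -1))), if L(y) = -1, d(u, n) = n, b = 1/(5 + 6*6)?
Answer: -3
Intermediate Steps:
b = 1/41 (b = 1/(5 + 36) = 1/41 ≈ 0.024390)
D(x) = x/5
A(S) = 1/3 + 41*S (A(S) = -1/(-3) + S/(1/41) = -1*(-1/3) + S*41 = 1/3 + 41*S)
(-6/(-2))*L(A(d(D(1), -1))) = -6/(-2)*(-1) = -6*(-1/2)*(-1) = 3*(-1) = -3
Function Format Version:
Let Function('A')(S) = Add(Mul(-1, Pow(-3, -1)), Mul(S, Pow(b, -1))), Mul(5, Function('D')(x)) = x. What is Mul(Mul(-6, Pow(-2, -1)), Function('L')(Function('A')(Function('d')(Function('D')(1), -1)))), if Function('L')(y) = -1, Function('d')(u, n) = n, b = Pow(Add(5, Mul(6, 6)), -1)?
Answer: -3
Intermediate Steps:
b = Rational(1, 41) (b = Pow(Add(5, 36), -1) = Pow(41, -1) = Rational(1, 41) ≈ 0.024390)
Function('D')(x) = Mul(Rational(1, 5), x)
Function('A')(S) = Add(Rational(1, 3), Mul(41, S)) (Function('A')(S) = Add(Mul(-1, Pow(-3, -1)), Mul(S, Pow(Rational(1, 41), -1))) = Add(Mul(-1, Rational(-1, 3)), Mul(S, 41)) = Add(Rational(1, 3), Mul(41, S)))
Mul(Mul(-6, Pow(-2, -1)), Function('L')(Function('A')(Function('d')(Function('D')(1), -1)))) = Mul(Mul(-6, Pow(-2, -1)), -1) = Mul(Mul(-6, Rational(-1, 2)), -1) = Mul(3, -1) = -3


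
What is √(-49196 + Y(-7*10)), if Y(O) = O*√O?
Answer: √(-49196 - 70*I*√70) ≈ 1.32 - 221.81*I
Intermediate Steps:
Y(O) = O^(3/2)
√(-49196 + Y(-7*10)) = √(-49196 + (-7*10)^(3/2)) = √(-49196 + (-70)^(3/2)) = √(-49196 - 70*I*√70)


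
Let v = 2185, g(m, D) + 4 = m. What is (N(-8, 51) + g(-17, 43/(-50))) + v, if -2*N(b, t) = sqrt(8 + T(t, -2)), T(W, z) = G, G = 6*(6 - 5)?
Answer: 2164 - sqrt(14)/2 ≈ 2162.1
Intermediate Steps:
G = 6 (G = 6*1 = 6)
g(m, D) = -4 + m
T(W, z) = 6
N(b, t) = -sqrt(14)/2 (N(b, t) = -sqrt(8 + 6)/2 = -sqrt(14)/2)
(N(-8, 51) + g(-17, 43/(-50))) + v = (-sqrt(14)/2 + (-4 - 17)) + 2185 = (-sqrt(14)/2 - 21) + 2185 = (-21 - sqrt(14)/2) + 2185 = 2164 - sqrt(14)/2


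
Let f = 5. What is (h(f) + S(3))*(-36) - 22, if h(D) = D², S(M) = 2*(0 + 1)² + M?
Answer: -1102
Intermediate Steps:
S(M) = 2 + M (S(M) = 2*1² + M = 2*1 + M = 2 + M)
(h(f) + S(3))*(-36) - 22 = (5² + (2 + 3))*(-36) - 22 = (25 + 5)*(-36) - 22 = 30*(-36) - 22 = -1080 - 22 = -1102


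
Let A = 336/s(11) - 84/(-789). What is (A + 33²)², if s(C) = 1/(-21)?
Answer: 2462680519849/69169 ≈ 3.5604e+7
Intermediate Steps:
s(C) = -1/21
A = -1855700/263 (A = 336/(-1/21) - 84/(-789) = 336*(-21) - 84*(-1/789) = -7056 + 28/263 = -1855700/263 ≈ -7055.9)
(A + 33²)² = (-1855700/263 + 33²)² = (-1855700/263 + 1089)² = (-1569293/263)² = 2462680519849/69169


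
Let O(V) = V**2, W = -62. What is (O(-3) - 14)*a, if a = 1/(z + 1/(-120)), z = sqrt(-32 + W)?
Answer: 600/1353601 + 72000*I*sqrt(94)/1353601 ≈ 0.00044326 + 0.51571*I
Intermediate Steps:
z = I*sqrt(94) (z = sqrt(-32 - 62) = sqrt(-94) = I*sqrt(94) ≈ 9.6954*I)
a = 1/(-1/120 + I*sqrt(94)) (a = 1/(I*sqrt(94) + 1/(-120)) = 1/(I*sqrt(94) - 1/120) = 1/(-1/120 + I*sqrt(94)) ≈ -8.87e-5 - 0.10314*I)
(O(-3) - 14)*a = ((-3)**2 - 14)*(-120/1353601 - 14400*I*sqrt(94)/1353601) = (9 - 14)*(-120/1353601 - 14400*I*sqrt(94)/1353601) = -5*(-120/1353601 - 14400*I*sqrt(94)/1353601) = 600/1353601 + 72000*I*sqrt(94)/1353601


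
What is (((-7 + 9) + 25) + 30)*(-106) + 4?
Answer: -6038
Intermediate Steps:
(((-7 + 9) + 25) + 30)*(-106) + 4 = ((2 + 25) + 30)*(-106) + 4 = (27 + 30)*(-106) + 4 = 57*(-106) + 4 = -6042 + 4 = -6038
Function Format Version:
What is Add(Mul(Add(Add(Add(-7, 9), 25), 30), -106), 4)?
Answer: -6038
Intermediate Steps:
Add(Mul(Add(Add(Add(-7, 9), 25), 30), -106), 4) = Add(Mul(Add(Add(2, 25), 30), -106), 4) = Add(Mul(Add(27, 30), -106), 4) = Add(Mul(57, -106), 4) = Add(-6042, 4) = -6038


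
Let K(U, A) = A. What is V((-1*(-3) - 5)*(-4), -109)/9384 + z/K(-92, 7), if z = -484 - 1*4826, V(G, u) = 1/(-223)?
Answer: -11111875927/14648424 ≈ -758.57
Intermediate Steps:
V(G, u) = -1/223
z = -5310 (z = -484 - 4826 = -5310)
V((-1*(-3) - 5)*(-4), -109)/9384 + z/K(-92, 7) = -1/223/9384 - 5310/7 = -1/223*1/9384 - 5310*1/7 = -1/2092632 - 5310/7 = -11111875927/14648424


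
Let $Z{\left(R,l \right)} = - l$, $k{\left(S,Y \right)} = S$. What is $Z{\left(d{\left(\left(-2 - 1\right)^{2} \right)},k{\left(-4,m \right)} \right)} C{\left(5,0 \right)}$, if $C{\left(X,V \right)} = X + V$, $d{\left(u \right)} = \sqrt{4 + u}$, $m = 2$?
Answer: $20$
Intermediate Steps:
$C{\left(X,V \right)} = V + X$
$Z{\left(d{\left(\left(-2 - 1\right)^{2} \right)},k{\left(-4,m \right)} \right)} C{\left(5,0 \right)} = \left(-1\right) \left(-4\right) \left(0 + 5\right) = 4 \cdot 5 = 20$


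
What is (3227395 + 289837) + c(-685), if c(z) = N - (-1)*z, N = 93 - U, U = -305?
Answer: 3516945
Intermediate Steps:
N = 398 (N = 93 - 1*(-305) = 93 + 305 = 398)
c(z) = 398 + z (c(z) = 398 - (-1)*z = 398 + z)
(3227395 + 289837) + c(-685) = (3227395 + 289837) + (398 - 685) = 3517232 - 287 = 3516945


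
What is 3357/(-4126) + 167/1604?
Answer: -2347793/3309052 ≈ -0.70951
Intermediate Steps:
3357/(-4126) + 167/1604 = 3357*(-1/4126) + 167*(1/1604) = -3357/4126 + 167/1604 = -2347793/3309052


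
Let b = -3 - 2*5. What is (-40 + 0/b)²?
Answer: 1600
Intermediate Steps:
b = -13 (b = -3 - 10 = -13)
(-40 + 0/b)² = (-40 + 0/(-13))² = (-40 + 0*(-1/13))² = (-40 + 0)² = (-40)² = 1600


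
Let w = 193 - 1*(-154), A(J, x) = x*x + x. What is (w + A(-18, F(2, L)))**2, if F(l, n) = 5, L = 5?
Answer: 142129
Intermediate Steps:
A(J, x) = x + x**2 (A(J, x) = x**2 + x = x + x**2)
w = 347 (w = 193 + 154 = 347)
(w + A(-18, F(2, L)))**2 = (347 + 5*(1 + 5))**2 = (347 + 5*6)**2 = (347 + 30)**2 = 377**2 = 142129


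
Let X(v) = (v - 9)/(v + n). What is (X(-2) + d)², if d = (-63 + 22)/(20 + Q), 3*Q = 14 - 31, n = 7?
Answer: 1183744/46225 ≈ 25.608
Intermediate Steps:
Q = -17/3 (Q = (14 - 31)/3 = (⅓)*(-17) = -17/3 ≈ -5.6667)
X(v) = (-9 + v)/(7 + v) (X(v) = (v - 9)/(v + 7) = (-9 + v)/(7 + v))
d = -123/43 (d = (-63 + 22)/(20 - 17/3) = -41/43/3 = -41*3/43 = -123/43 ≈ -2.8605)
(X(-2) + d)² = ((-9 - 2)/(7 - 2) - 123/43)² = (-11/5 - 123/43)² = (-1088/215)² = 1183744/46225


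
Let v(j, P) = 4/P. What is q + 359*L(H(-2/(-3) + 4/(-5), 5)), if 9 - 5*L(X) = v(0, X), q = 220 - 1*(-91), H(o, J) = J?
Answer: 22494/25 ≈ 899.76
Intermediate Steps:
q = 311 (q = 220 + 91 = 311)
L(X) = 9/5 - 4/(5*X)
q + 359*L(H(-2/(-3) + 4/(-5), 5)) = 311 + 359*((1/5)*(-4 + 9*5)/5) = 311 + 359*((1/5)*(1/5)*(-4 + 45)) = 311 + 359*((1/5)*(1/5)*41) = 311 + 359*(41/25) = 311 + 14719/25 = 22494/25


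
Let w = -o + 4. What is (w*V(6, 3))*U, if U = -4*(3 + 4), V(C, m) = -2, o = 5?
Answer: -56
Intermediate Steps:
U = -28 (U = -4*7 = -28)
w = -1 (w = -1*5 + 4 = -5 + 4 = -1)
(w*V(6, 3))*U = -1*(-2)*(-28) = 2*(-28) = -56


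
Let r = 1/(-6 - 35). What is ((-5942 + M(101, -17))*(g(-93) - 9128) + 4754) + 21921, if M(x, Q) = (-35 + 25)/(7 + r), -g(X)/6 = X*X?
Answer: 3989775659/11 ≈ 3.6271e+8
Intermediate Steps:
r = -1/41 (r = 1/(-41) = -1/41 ≈ -0.024390)
g(X) = -6*X² (g(X) = -6*X*X = -6*X²)
M(x, Q) = -205/143 (M(x, Q) = (-35 + 25)/(7 - 1/41) = -10/286/41 = -10*41/286 = -205/143)
((-5942 + M(101, -17))*(g(-93) - 9128) + 4754) + 21921 = ((-5942 - 205/143)*(-6*(-93)² - 9128) + 4754) + 21921 = (-849911*(-6*8649 - 9128)/143 + 4754) + 21921 = (-849911*(-51894 - 9128)/143 + 4754) + 21921 = (-849911/143*(-61022) + 4754) + 21921 = (3989482234/11 + 4754) + 21921 = 3989534528/11 + 21921 = 3989775659/11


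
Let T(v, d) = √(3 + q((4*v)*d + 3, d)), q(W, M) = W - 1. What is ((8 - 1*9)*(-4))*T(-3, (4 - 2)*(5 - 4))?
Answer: 4*I*√19 ≈ 17.436*I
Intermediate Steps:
q(W, M) = -1 + W
T(v, d) = √(5 + 4*d*v) (T(v, d) = √(3 + (-1 + ((4*v)*d + 3))) = √(3 + (-1 + (4*d*v + 3))) = √(3 + (-1 + (3 + 4*d*v))) = √(3 + (2 + 4*d*v)) = √(5 + 4*d*v))
((8 - 1*9)*(-4))*T(-3, (4 - 2)*(5 - 4)) = ((8 - 1*9)*(-4))*√(5 + 4*((4 - 2)*(5 - 4))*(-3)) = ((8 - 9)*(-4))*√(5 + 4*(2*1)*(-3)) = (-1*(-4))*√(5 + 4*2*(-3)) = 4*√(5 - 24) = 4*√(-19) = 4*(I*√19) = 4*I*√19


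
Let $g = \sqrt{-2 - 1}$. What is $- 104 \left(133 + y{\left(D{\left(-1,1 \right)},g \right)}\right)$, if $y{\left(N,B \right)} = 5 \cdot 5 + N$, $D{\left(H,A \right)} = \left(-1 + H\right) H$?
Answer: $-16640$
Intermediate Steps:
$D{\left(H,A \right)} = H \left(-1 + H\right)$
$g = i \sqrt{3}$ ($g = \sqrt{-3} = i \sqrt{3} \approx 1.732 i$)
$y{\left(N,B \right)} = 25 + N$
$- 104 \left(133 + y{\left(D{\left(-1,1 \right)},g \right)}\right) = - 104 \left(133 + \left(25 - \left(-1 - 1\right)\right)\right) = - 104 \left(133 + \left(25 - -2\right)\right) = - 104 \left(133 + \left(25 + 2\right)\right) = - 104 \left(133 + 27\right) = \left(-104\right) 160 = -16640$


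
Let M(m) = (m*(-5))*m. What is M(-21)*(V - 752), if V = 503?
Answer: 549045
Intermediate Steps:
M(m) = -5*m² (M(m) = (-5*m)*m = -5*m²)
M(-21)*(V - 752) = (-5*(-21)²)*(503 - 752) = -5*441*(-249) = -2205*(-249) = 549045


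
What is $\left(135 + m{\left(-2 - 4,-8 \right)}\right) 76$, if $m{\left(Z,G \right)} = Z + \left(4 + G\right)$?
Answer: $9500$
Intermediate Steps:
$m{\left(Z,G \right)} = 4 + G + Z$
$\left(135 + m{\left(-2 - 4,-8 \right)}\right) 76 = \left(135 - 10\right) 76 = 125 \cdot 76 = 9500$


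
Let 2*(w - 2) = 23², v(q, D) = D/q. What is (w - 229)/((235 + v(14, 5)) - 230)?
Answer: 7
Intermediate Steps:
w = 533/2 (w = 2 + (½)*23² = 2 + (½)*529 = 2 + 529/2 = 533/2 ≈ 266.50)
(w - 229)/((235 + v(14, 5)) - 230) = (533/2 - 229)/((235 + 5/14) - 230) = 75/(2*((235 + 5*(1/14)) - 230)) = 75/(2*((235 + 5/14) - 230)) = 75/(2*(3295/14 - 230)) = 75/(2*(75/14)) = (75/2)*(14/75) = 7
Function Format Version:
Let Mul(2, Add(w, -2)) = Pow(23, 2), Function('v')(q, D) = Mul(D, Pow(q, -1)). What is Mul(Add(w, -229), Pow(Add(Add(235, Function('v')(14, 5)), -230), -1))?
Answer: 7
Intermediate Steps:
w = Rational(533, 2) (w = Add(2, Mul(Rational(1, 2), Pow(23, 2))) = Add(2, Mul(Rational(1, 2), 529)) = Add(2, Rational(529, 2)) = Rational(533, 2) ≈ 266.50)
Mul(Add(w, -229), Pow(Add(Add(235, Function('v')(14, 5)), -230), -1)) = Mul(Add(Rational(533, 2), -229), Pow(Add(Add(235, Mul(5, Pow(14, -1))), -230), -1)) = Mul(Rational(75, 2), Pow(Add(Add(235, Mul(5, Rational(1, 14))), -230), -1)) = Mul(Rational(75, 2), Pow(Add(Add(235, Rational(5, 14)), -230), -1)) = Mul(Rational(75, 2), Pow(Add(Rational(3295, 14), -230), -1)) = Mul(Rational(75, 2), Pow(Rational(75, 14), -1)) = Mul(Rational(75, 2), Rational(14, 75)) = 7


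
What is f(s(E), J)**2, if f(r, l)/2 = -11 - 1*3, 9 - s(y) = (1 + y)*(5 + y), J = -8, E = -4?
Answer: 784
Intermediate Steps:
s(y) = 9 - (1 + y)*(5 + y)
f(r, l) = -28 (f(r, l) = 2*(-11 - 1*3) = 2*(-11 - 3) = 2*(-14) = -28)
f(s(E), J)**2 = (-28)**2 = 784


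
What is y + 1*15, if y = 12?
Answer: 27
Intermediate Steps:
y + 1*15 = 12 + 1*15 = 12 + 15 = 27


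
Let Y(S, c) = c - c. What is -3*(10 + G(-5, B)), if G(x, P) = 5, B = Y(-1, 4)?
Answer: -45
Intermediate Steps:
Y(S, c) = 0
B = 0
-3*(10 + G(-5, B)) = -3*(10 + 5) = -3*15 = -45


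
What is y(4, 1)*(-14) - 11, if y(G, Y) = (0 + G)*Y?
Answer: -67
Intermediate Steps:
y(G, Y) = G*Y
y(4, 1)*(-14) - 11 = (4*1)*(-14) - 11 = 4*(-14) - 11 = -56 - 11 = -67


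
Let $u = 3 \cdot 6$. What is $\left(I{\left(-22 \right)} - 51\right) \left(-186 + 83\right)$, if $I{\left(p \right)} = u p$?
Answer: $46041$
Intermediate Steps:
$u = 18$
$I{\left(p \right)} = 18 p$
$\left(I{\left(-22 \right)} - 51\right) \left(-186 + 83\right) = \left(18 \left(-22\right) - 51\right) \left(-186 + 83\right) = \left(-396 - 51\right) \left(-103\right) = \left(-447\right) \left(-103\right) = 46041$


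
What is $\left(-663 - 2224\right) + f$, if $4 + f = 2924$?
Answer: $33$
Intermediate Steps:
$f = 2920$ ($f = -4 + 2924 = 2920$)
$\left(-663 - 2224\right) + f = \left(-663 - 2224\right) + 2920 = -2887 + 2920 = 33$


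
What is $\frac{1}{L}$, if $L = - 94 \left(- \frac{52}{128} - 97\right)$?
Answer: $\frac{16}{146499} \approx 0.00010922$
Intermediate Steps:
$L = \frac{146499}{16}$ ($L = - 94 \left(\left(-52\right) \frac{1}{128} - 97\right) = - 94 \left(- \frac{13}{32} - 97\right) = \left(-94\right) \left(- \frac{3117}{32}\right) = \frac{146499}{16} \approx 9156.2$)
$\frac{1}{L} = \frac{1}{\frac{146499}{16}} = \frac{16}{146499}$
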